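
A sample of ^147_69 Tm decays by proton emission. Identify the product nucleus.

Er-146

Proton emission: mass number changes by -1, atomic number by -1.
A: 147 − 1 = 146; Z: 69 − 1 = 68.
Z = 68 is erbium, so the daughter is ^146_68 Er.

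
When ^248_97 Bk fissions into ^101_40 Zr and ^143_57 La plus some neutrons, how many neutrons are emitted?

4

Conserve mass number: 248 = 101 + 143 + k, so k = 248 − 244 = 4.
Check atomic number: 97 = 40 + 57 + 0 = 97. ✓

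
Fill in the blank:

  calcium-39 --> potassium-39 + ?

Conserve mass number: 39 = 39 + A, so A = 0.
Conserve atomic number: 20 = 19 + Z, so Z = 1.
A = 0 and Z = 1 is e⁺ — a positron.

positron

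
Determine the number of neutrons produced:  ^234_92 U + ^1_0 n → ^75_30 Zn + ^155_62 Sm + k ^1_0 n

Conserve mass number: 235 = 75 + 155 + k, so k = 235 − 230 = 5.
Check atomic number: 92 = 30 + 62 + 0 = 92. ✓

5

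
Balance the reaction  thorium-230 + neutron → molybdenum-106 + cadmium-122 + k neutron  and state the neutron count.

3

Conserve mass number: 231 = 106 + 122 + k, so k = 231 − 228 = 3.
Check atomic number: 90 = 42 + 48 + 0 = 90. ✓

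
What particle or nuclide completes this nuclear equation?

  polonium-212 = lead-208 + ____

alpha particle

Conserve mass number: 212 = 208 + A, so A = 4.
Conserve atomic number: 84 = 82 + Z, so Z = 2.
A = 4 and Z = 2 is helium-4 — an alpha particle.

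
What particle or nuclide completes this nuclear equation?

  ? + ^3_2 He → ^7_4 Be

alpha particle

Conserve mass number: A + 3 = 7, so A = 4.
Conserve atomic number: Z + 2 = 4, so Z = 2.
A = 4 and Z = 2 is ^4_2 He — an alpha particle.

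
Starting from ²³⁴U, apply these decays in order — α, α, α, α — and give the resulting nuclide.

Start: (A, Z) = (234, 92).
After α: (230, 90).
After α: (226, 88).
After α: (222, 86).
After α: (218, 84).
Z = 84 is polonium.

Po-218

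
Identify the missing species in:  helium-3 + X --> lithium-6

triton

Conserve mass number: 3 + A = 6, so A = 3.
Conserve atomic number: 2 + Z = 3, so Z = 1.
A = 3 and Z = 1 is hydrogen-3 — a triton.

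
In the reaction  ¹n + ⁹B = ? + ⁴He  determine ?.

Conserve mass number: 1 + 9 = A + 4, so A = 6.
Conserve atomic number: 0 + 5 = Z + 2, so Z = 3.
Z = 3 is lithium, so the species is ⁶Li.

Li-6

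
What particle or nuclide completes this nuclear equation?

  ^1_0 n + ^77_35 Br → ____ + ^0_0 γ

Conserve mass number: 1 + 77 = A + 0, so A = 78.
Conserve atomic number: 0 + 35 = Z + 0, so Z = 35.
Z = 35 is bromine, so the species is ^78_35 Br.

Br-78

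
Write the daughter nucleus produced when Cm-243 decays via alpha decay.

Pu-239

Alpha decay: mass number changes by -4, atomic number by -2.
A: 243 − 4 = 239; Z: 96 − 2 = 94.
Z = 94 is plutonium, so the daughter is Pu-239.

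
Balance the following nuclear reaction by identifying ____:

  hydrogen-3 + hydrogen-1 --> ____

Conserve mass number: 3 + 1 = A, so A = 4.
Conserve atomic number: 1 + 1 = Z, so Z = 2.
A = 4 and Z = 2 is helium-4 — an alpha particle.

He-4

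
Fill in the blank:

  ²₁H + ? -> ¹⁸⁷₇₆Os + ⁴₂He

Conserve mass number: 2 + A = 187 + 4, so A = 189.
Conserve atomic number: 1 + Z = 76 + 2, so Z = 77.
Z = 77 is iridium, so the species is ¹⁸⁹₇₇Ir.

Ir-189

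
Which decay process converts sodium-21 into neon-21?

ΔA = 21 − 21 = 0; ΔZ = 10 − 11 = -1.
A is unchanged and Z drops by 1 — a proton has become a neutron (β⁺ emission or electron capture).

beta-plus decay or electron capture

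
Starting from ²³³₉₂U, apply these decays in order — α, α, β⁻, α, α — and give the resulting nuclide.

At-217

Start: (A, Z) = (233, 92).
After α: (229, 90).
After α: (225, 88).
After β⁻: (225, 89).
After α: (221, 87).
After α: (217, 85).
Z = 85 is astatine.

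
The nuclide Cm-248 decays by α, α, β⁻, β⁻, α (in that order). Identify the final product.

Start: (A, Z) = (248, 96).
After α: (244, 94).
After α: (240, 92).
After β⁻: (240, 93).
After β⁻: (240, 94).
After α: (236, 92).
Z = 92 is uranium.

U-236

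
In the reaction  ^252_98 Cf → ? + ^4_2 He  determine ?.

Conserve mass number: 252 = A + 4, so A = 248.
Conserve atomic number: 98 = Z + 2, so Z = 96.
Z = 96 is curium, so the species is ^248_96 Cm.

Cm-248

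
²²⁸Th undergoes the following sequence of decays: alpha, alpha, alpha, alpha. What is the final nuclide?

Start: (A, Z) = (228, 90).
After α: (224, 88).
After α: (220, 86).
After α: (216, 84).
After α: (212, 82).
Z = 82 is lead.

Pb-212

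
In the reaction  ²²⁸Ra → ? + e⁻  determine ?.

Ac-228

Conserve mass number: 228 = A + 0, so A = 228.
Conserve atomic number: 88 = Z − 1, so Z = 89.
Z = 89 is actinium, so the species is ²²⁸Ac.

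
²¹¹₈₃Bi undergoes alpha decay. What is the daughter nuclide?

Alpha decay: mass number changes by -4, atomic number by -2.
A: 211 − 4 = 207; Z: 83 − 2 = 81.
Z = 81 is thallium, so the daughter is ²⁰⁷₈₁Tl.

Tl-207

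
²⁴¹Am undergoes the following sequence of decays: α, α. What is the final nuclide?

Start: (A, Z) = (241, 95).
After α: (237, 93).
After α: (233, 91).
Z = 91 is protactinium.

Pa-233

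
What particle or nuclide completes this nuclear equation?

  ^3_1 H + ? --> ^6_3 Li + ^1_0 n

alpha particle

Conserve mass number: 3 + A = 6 + 1, so A = 4.
Conserve atomic number: 1 + Z = 3 + 0, so Z = 2.
A = 4 and Z = 2 is ^4_2 He — an alpha particle.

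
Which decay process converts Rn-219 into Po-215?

ΔA = 215 − 219 = -4; ΔZ = 84 − 86 = -2.
A drops by 4 and Z drops by 2 — the signature of alpha emission.

alpha decay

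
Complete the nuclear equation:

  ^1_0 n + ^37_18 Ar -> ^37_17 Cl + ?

Conserve mass number: 1 + 37 = 37 + A, so A = 1.
Conserve atomic number: 0 + 18 = 17 + Z, so Z = 1.
A = 1 and Z = 1 is ^1_1 H — a proton.

proton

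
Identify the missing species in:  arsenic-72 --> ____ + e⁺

Ge-72

Conserve mass number: 72 = A + 0, so A = 72.
Conserve atomic number: 33 = Z + 1, so Z = 32.
Z = 32 is germanium, so the species is germanium-72.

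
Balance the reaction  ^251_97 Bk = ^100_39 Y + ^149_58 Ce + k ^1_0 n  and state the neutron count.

Conserve mass number: 251 = 100 + 149 + k, so k = 251 − 249 = 2.
Check atomic number: 97 = 39 + 58 + 0 = 97. ✓

2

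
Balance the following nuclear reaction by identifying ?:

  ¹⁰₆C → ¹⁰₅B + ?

positron

Conserve mass number: 10 = 10 + A, so A = 0.
Conserve atomic number: 6 = 5 + Z, so Z = 1.
A = 0 and Z = 1 is ⁰₁e — a positron.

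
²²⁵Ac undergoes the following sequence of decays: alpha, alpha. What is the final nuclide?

Start: (A, Z) = (225, 89).
After α: (221, 87).
After α: (217, 85).
Z = 85 is astatine.

At-217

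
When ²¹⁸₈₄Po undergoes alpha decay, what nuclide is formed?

Alpha decay: mass number changes by -4, atomic number by -2.
A: 218 − 4 = 214; Z: 84 − 2 = 82.
Z = 82 is lead, so the daughter is ²¹⁴₈₂Pb.

Pb-214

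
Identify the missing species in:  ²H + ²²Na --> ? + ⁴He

Conserve mass number: 2 + 22 = A + 4, so A = 20.
Conserve atomic number: 1 + 11 = Z + 2, so Z = 10.
Z = 10 is neon, so the species is ²⁰Ne.

Ne-20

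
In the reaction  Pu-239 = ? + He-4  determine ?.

Conserve mass number: 239 = A + 4, so A = 235.
Conserve atomic number: 94 = Z + 2, so Z = 92.
Z = 92 is uranium, so the species is U-235.

U-235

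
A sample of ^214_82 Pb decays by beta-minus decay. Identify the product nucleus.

Beta-minus decay: mass number changes by +0, atomic number by +1.
A: 214 = 214; Z: 82 + 1 = 83.
Z = 83 is bismuth, so the daughter is ^214_83 Bi.

Bi-214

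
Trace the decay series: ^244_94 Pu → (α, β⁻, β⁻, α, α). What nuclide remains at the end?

Start: (A, Z) = (244, 94).
After α: (240, 92).
After β⁻: (240, 93).
After β⁻: (240, 94).
After α: (236, 92).
After α: (232, 90).
Z = 90 is thorium.

Th-232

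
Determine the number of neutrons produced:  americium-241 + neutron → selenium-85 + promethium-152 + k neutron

Conserve mass number: 242 = 85 + 152 + k, so k = 242 − 237 = 5.
Check atomic number: 95 = 34 + 61 + 0 = 95. ✓

5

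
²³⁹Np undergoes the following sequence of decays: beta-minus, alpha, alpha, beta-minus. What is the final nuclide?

Pa-231

Start: (A, Z) = (239, 93).
After β⁻: (239, 94).
After α: (235, 92).
After α: (231, 90).
After β⁻: (231, 91).
Z = 91 is protactinium.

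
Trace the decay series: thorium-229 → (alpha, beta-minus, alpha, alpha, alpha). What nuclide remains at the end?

Start: (A, Z) = (229, 90).
After α: (225, 88).
After β⁻: (225, 89).
After α: (221, 87).
After α: (217, 85).
After α: (213, 83).
Z = 83 is bismuth.

Bi-213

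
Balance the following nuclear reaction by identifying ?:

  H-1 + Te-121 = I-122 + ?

gamma ray

Conserve mass number: 1 + 121 = 122 + A, so A = 0.
Conserve atomic number: 1 + 52 = 53 + Z, so Z = 0.
A = 0 and Z = 0 is γ — a gamma ray.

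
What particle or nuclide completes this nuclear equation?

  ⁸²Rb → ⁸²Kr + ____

Conserve mass number: 82 = 82 + A, so A = 0.
Conserve atomic number: 37 = 36 + Z, so Z = 1.
A = 0 and Z = 1 is e⁺ — a positron.

positron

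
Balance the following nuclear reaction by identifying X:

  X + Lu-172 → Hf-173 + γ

proton

Conserve mass number: A + 172 = 173 + 0, so A = 1.
Conserve atomic number: Z + 71 = 72 + 0, so Z = 1.
A = 1 and Z = 1 is H-1 — a proton.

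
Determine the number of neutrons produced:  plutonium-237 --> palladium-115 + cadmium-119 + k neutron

3

Conserve mass number: 237 = 115 + 119 + k, so k = 237 − 234 = 3.
Check atomic number: 94 = 46 + 48 + 0 = 94. ✓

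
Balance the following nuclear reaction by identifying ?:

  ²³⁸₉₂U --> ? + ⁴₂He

Th-234

Conserve mass number: 238 = A + 4, so A = 234.
Conserve atomic number: 92 = Z + 2, so Z = 90.
Z = 90 is thorium, so the species is ²³⁴₉₀Th.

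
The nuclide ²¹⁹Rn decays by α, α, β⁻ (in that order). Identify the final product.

Start: (A, Z) = (219, 86).
After α: (215, 84).
After α: (211, 82).
After β⁻: (211, 83).
Z = 83 is bismuth.

Bi-211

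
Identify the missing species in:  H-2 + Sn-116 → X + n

Sb-117

Conserve mass number: 2 + 116 = A + 1, so A = 117.
Conserve atomic number: 1 + 50 = Z + 0, so Z = 51.
Z = 51 is antimony, so the species is Sb-117.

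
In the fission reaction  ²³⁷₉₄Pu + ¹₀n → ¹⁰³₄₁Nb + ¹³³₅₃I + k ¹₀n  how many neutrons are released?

Conserve mass number: 238 = 103 + 133 + k, so k = 238 − 236 = 2.
Check atomic number: 94 = 41 + 53 + 0 = 94. ✓

2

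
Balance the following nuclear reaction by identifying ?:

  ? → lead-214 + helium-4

Conserve mass number: A = 214 + 4, so A = 218.
Conserve atomic number: Z = 82 + 2, so Z = 84.
Z = 84 is polonium, so the species is polonium-218.

Po-218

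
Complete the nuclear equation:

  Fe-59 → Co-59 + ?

Conserve mass number: 59 = 59 + A, so A = 0.
Conserve atomic number: 26 = 27 + Z, so Z = -1.
A = 0 and Z = -1 is e⁻ — a beta-minus particle.

beta-minus particle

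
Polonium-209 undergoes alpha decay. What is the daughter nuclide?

Alpha decay: mass number changes by -4, atomic number by -2.
A: 209 − 4 = 205; Z: 84 − 2 = 82.
Z = 82 is lead, so the daughter is lead-205.

Pb-205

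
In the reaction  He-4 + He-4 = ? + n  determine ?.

Conserve mass number: 4 + 4 = A + 1, so A = 7.
Conserve atomic number: 2 + 2 = Z + 0, so Z = 4.
Z = 4 is beryllium, so the species is Be-7.

Be-7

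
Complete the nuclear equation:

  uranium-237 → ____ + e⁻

Conserve mass number: 237 = A + 0, so A = 237.
Conserve atomic number: 92 = Z − 1, so Z = 93.
Z = 93 is neptunium, so the species is neptunium-237.

Np-237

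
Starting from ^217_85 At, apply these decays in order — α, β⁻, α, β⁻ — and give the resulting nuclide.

Start: (A, Z) = (217, 85).
After α: (213, 83).
After β⁻: (213, 84).
After α: (209, 82).
After β⁻: (209, 83).
Z = 83 is bismuth.

Bi-209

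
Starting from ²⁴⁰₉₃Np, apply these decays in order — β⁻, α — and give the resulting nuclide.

Start: (A, Z) = (240, 93).
After β⁻: (240, 94).
After α: (236, 92).
Z = 92 is uranium.

U-236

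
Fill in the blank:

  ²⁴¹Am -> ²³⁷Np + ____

Conserve mass number: 241 = 237 + A, so A = 4.
Conserve atomic number: 95 = 93 + Z, so Z = 2.
A = 4 and Z = 2 is ⁴He — an alpha particle.

alpha particle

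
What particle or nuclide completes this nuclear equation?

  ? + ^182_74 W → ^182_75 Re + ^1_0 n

proton

Conserve mass number: A + 182 = 182 + 1, so A = 1.
Conserve atomic number: Z + 74 = 75 + 0, so Z = 1.
A = 1 and Z = 1 is ^1_1 H — a proton.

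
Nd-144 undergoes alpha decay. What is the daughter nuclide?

Alpha decay: mass number changes by -4, atomic number by -2.
A: 144 − 4 = 140; Z: 60 − 2 = 58.
Z = 58 is cerium, so the daughter is Ce-140.

Ce-140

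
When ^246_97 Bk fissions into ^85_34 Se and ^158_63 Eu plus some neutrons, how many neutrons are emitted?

Conserve mass number: 246 = 85 + 158 + k, so k = 246 − 243 = 3.
Check atomic number: 97 = 34 + 63 + 0 = 97. ✓

3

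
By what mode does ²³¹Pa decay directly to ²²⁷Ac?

ΔA = 227 − 231 = -4; ΔZ = 89 − 91 = -2.
A drops by 4 and Z drops by 2 — the signature of alpha emission.

alpha decay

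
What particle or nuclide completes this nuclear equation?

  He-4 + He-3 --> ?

Conserve mass number: 4 + 3 = A, so A = 7.
Conserve atomic number: 2 + 2 = Z, so Z = 4.
Z = 4 is beryllium, so the species is Be-7.

Be-7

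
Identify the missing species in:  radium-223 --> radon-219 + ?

alpha particle

Conserve mass number: 223 = 219 + A, so A = 4.
Conserve atomic number: 88 = 86 + Z, so Z = 2.
A = 4 and Z = 2 is helium-4 — an alpha particle.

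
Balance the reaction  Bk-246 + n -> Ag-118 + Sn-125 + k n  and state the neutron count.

4

Conserve mass number: 247 = 118 + 125 + k, so k = 247 − 243 = 4.
Check atomic number: 97 = 47 + 50 + 0 = 97. ✓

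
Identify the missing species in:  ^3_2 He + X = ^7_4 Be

Conserve mass number: 3 + A = 7, so A = 4.
Conserve atomic number: 2 + Z = 4, so Z = 2.
A = 4 and Z = 2 is ^4_2 He — an alpha particle.

alpha particle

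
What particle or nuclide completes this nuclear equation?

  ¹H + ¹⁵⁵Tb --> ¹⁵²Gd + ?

alpha particle

Conserve mass number: 1 + 155 = 152 + A, so A = 4.
Conserve atomic number: 1 + 65 = 64 + Z, so Z = 2.
A = 4 and Z = 2 is ⁴He — an alpha particle.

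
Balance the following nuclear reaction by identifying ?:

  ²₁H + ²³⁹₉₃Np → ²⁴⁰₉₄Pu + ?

neutron

Conserve mass number: 2 + 239 = 240 + A, so A = 1.
Conserve atomic number: 1 + 93 = 94 + Z, so Z = 0.
A = 1 and Z = 0 is ¹₀n — a neutron.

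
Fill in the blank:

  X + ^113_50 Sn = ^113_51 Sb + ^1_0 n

proton

Conserve mass number: A + 113 = 113 + 1, so A = 1.
Conserve atomic number: Z + 50 = 51 + 0, so Z = 1.
A = 1 and Z = 1 is ^1_1 H — a proton.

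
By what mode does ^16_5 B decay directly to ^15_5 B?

ΔA = 15 − 16 = -1; ΔZ = 5 − 5 = +0.
A drops by 1 with Z unchanged — a neutron was emitted.

neutron emission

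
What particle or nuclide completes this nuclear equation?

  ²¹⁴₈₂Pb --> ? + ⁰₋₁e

Bi-214

Conserve mass number: 214 = A + 0, so A = 214.
Conserve atomic number: 82 = Z − 1, so Z = 83.
Z = 83 is bismuth, so the species is ²¹⁴₈₃Bi.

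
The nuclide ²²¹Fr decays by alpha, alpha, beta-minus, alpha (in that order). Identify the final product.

Start: (A, Z) = (221, 87).
After α: (217, 85).
After α: (213, 83).
After β⁻: (213, 84).
After α: (209, 82).
Z = 82 is lead.

Pb-209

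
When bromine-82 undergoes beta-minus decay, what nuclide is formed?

Beta-minus decay: mass number changes by +0, atomic number by +1.
A: 82 = 82; Z: 35 + 1 = 36.
Z = 36 is krypton, so the daughter is krypton-82.

Kr-82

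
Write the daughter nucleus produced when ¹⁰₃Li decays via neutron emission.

Li-9

Neutron emission: mass number changes by -1, atomic number by +0.
A: 10 − 1 = 9; Z: 3 = 3.
Z = 3 is lithium, so the daughter is ⁹₃Li.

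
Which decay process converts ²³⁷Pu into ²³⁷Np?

beta-plus decay or electron capture

ΔA = 237 − 237 = 0; ΔZ = 93 − 94 = -1.
A is unchanged and Z drops by 1 — a proton has become a neutron (β⁺ emission or electron capture).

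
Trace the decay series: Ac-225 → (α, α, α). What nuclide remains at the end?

Start: (A, Z) = (225, 89).
After α: (221, 87).
After α: (217, 85).
After α: (213, 83).
Z = 83 is bismuth.

Bi-213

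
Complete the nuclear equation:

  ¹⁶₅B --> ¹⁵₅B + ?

Conserve mass number: 16 = 15 + A, so A = 1.
Conserve atomic number: 5 = 5 + Z, so Z = 0.
A = 1 and Z = 0 is ¹₀n — a neutron.

neutron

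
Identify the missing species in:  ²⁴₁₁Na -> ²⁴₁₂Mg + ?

Conserve mass number: 24 = 24 + A, so A = 0.
Conserve atomic number: 11 = 12 + Z, so Z = -1.
A = 0 and Z = -1 is ⁰₋₁e — a beta-minus particle.

beta-minus particle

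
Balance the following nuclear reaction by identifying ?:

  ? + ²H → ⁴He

Conserve mass number: A + 2 = 4, so A = 2.
Conserve atomic number: Z + 1 = 2, so Z = 1.
A = 2 and Z = 1 is ²H — a deuteron.

deuteron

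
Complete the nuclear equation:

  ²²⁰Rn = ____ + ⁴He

Conserve mass number: 220 = A + 4, so A = 216.
Conserve atomic number: 86 = Z + 2, so Z = 84.
Z = 84 is polonium, so the species is ²¹⁶Po.

Po-216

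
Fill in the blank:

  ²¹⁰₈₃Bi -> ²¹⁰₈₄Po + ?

beta-minus particle

Conserve mass number: 210 = 210 + A, so A = 0.
Conserve atomic number: 83 = 84 + Z, so Z = -1.
A = 0 and Z = -1 is ⁰₋₁e — a beta-minus particle.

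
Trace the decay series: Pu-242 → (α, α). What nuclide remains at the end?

Start: (A, Z) = (242, 94).
After α: (238, 92).
After α: (234, 90).
Z = 90 is thorium.

Th-234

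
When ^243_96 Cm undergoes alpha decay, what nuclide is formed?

Pu-239

Alpha decay: mass number changes by -4, atomic number by -2.
A: 243 − 4 = 239; Z: 96 − 2 = 94.
Z = 94 is plutonium, so the daughter is ^239_94 Pu.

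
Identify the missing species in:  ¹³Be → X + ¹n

Conserve mass number: 13 = A + 1, so A = 12.
Conserve atomic number: 4 = Z + 0, so Z = 4.
Z = 4 is beryllium, so the species is ¹²Be.

Be-12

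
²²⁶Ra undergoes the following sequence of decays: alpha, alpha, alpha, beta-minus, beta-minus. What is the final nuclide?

Start: (A, Z) = (226, 88).
After α: (222, 86).
After α: (218, 84).
After α: (214, 82).
After β⁻: (214, 83).
After β⁻: (214, 84).
Z = 84 is polonium.

Po-214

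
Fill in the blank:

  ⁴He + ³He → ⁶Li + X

proton

Conserve mass number: 4 + 3 = 6 + A, so A = 1.
Conserve atomic number: 2 + 2 = 3 + Z, so Z = 1.
A = 1 and Z = 1 is ¹H — a proton.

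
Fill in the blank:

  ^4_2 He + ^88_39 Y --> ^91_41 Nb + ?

neutron

Conserve mass number: 4 + 88 = 91 + A, so A = 1.
Conserve atomic number: 2 + 39 = 41 + Z, so Z = 0.
A = 1 and Z = 0 is ^1_0 n — a neutron.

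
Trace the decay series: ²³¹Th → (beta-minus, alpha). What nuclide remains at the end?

Start: (A, Z) = (231, 90).
After β⁻: (231, 91).
After α: (227, 89).
Z = 89 is actinium.

Ac-227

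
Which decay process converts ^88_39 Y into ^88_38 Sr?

beta-plus decay or electron capture

ΔA = 88 − 88 = 0; ΔZ = 38 − 39 = -1.
A is unchanged and Z drops by 1 — a proton has become a neutron (β⁺ emission or electron capture).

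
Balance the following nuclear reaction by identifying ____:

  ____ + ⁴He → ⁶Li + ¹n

Conserve mass number: A + 4 = 6 + 1, so A = 3.
Conserve atomic number: Z + 2 = 3 + 0, so Z = 1.
A = 3 and Z = 1 is ³H — a triton.

triton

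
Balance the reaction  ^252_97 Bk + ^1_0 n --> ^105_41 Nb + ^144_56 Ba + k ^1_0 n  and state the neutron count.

Conserve mass number: 253 = 105 + 144 + k, so k = 253 − 249 = 4.
Check atomic number: 97 = 41 + 56 + 0 = 97. ✓

4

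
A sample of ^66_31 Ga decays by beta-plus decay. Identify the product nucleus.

Beta-plus decay: mass number changes by +0, atomic number by -1.
A: 66 = 66; Z: 31 − 1 = 30.
Z = 30 is zinc, so the daughter is ^66_30 Zn.

Zn-66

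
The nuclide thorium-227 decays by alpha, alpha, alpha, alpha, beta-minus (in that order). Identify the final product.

Start: (A, Z) = (227, 90).
After α: (223, 88).
After α: (219, 86).
After α: (215, 84).
After α: (211, 82).
After β⁻: (211, 83).
Z = 83 is bismuth.

Bi-211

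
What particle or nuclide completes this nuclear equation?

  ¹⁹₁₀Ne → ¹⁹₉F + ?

Conserve mass number: 19 = 19 + A, so A = 0.
Conserve atomic number: 10 = 9 + Z, so Z = 1.
A = 0 and Z = 1 is ⁰₁e — a positron.

positron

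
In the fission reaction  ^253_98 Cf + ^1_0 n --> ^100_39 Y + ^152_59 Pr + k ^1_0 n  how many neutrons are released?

2

Conserve mass number: 254 = 100 + 152 + k, so k = 254 − 252 = 2.
Check atomic number: 98 = 39 + 59 + 0 = 98. ✓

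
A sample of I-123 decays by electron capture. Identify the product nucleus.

Te-123

Electron capture: mass number changes by +0, atomic number by -1.
A: 123 = 123; Z: 53 − 1 = 52.
Z = 52 is tellurium, so the daughter is Te-123.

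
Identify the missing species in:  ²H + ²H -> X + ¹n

Conserve mass number: 2 + 2 = A + 1, so A = 3.
Conserve atomic number: 1 + 1 = Z + 0, so Z = 2.
Z = 2 is helium, so the species is ³He.

He-3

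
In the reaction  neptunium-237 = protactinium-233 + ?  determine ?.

alpha particle

Conserve mass number: 237 = 233 + A, so A = 4.
Conserve atomic number: 93 = 91 + Z, so Z = 2.
A = 4 and Z = 2 is helium-4 — an alpha particle.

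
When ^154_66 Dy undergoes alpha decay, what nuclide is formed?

Gd-150

Alpha decay: mass number changes by -4, atomic number by -2.
A: 154 − 4 = 150; Z: 66 − 2 = 64.
Z = 64 is gadolinium, so the daughter is ^150_64 Gd.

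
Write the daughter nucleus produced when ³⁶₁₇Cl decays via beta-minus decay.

Beta-minus decay: mass number changes by +0, atomic number by +1.
A: 36 = 36; Z: 17 + 1 = 18.
Z = 18 is argon, so the daughter is ³⁶₁₈Ar.

Ar-36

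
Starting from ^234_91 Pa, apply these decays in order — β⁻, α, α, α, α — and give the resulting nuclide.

Po-218

Start: (A, Z) = (234, 91).
After β⁻: (234, 92).
After α: (230, 90).
After α: (226, 88).
After α: (222, 86).
After α: (218, 84).
Z = 84 is polonium.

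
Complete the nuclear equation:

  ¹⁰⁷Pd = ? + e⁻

Ag-107

Conserve mass number: 107 = A + 0, so A = 107.
Conserve atomic number: 46 = Z − 1, so Z = 47.
Z = 47 is silver, so the species is ¹⁰⁷Ag.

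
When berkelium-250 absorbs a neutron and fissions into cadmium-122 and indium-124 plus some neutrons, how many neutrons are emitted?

Conserve mass number: 251 = 122 + 124 + k, so k = 251 − 246 = 5.
Check atomic number: 97 = 48 + 49 + 0 = 97. ✓

5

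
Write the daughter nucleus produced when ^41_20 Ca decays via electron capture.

Electron capture: mass number changes by +0, atomic number by -1.
A: 41 = 41; Z: 20 − 1 = 19.
Z = 19 is potassium, so the daughter is ^41_19 K.

K-41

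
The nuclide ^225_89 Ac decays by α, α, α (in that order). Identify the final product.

Bi-213

Start: (A, Z) = (225, 89).
After α: (221, 87).
After α: (217, 85).
After α: (213, 83).
Z = 83 is bismuth.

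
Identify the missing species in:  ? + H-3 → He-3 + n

proton

Conserve mass number: A + 3 = 3 + 1, so A = 1.
Conserve atomic number: Z + 1 = 2 + 0, so Z = 1.
A = 1 and Z = 1 is H-1 — a proton.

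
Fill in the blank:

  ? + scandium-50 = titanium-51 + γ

proton

Conserve mass number: A + 50 = 51 + 0, so A = 1.
Conserve atomic number: Z + 21 = 22 + 0, so Z = 1.
A = 1 and Z = 1 is hydrogen-1 — a proton.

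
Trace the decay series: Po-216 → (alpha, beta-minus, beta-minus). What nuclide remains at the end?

Start: (A, Z) = (216, 84).
After α: (212, 82).
After β⁻: (212, 83).
After β⁻: (212, 84).
Z = 84 is polonium.

Po-212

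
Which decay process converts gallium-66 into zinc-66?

ΔA = 66 − 66 = 0; ΔZ = 30 − 31 = -1.
A is unchanged and Z drops by 1 — a proton has become a neutron (β⁺ emission or electron capture).

beta-plus decay or electron capture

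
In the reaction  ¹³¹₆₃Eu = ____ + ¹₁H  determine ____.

Sm-130

Conserve mass number: 131 = A + 1, so A = 130.
Conserve atomic number: 63 = Z + 1, so Z = 62.
Z = 62 is samarium, so the species is ¹³⁰₆₂Sm.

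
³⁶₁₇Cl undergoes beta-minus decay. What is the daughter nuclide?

Ar-36

Beta-minus decay: mass number changes by +0, atomic number by +1.
A: 36 = 36; Z: 17 + 1 = 18.
Z = 18 is argon, so the daughter is ³⁶₁₈Ar.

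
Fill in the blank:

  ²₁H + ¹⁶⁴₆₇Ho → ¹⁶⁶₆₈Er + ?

Conserve mass number: 2 + 164 = 166 + A, so A = 0.
Conserve atomic number: 1 + 67 = 68 + Z, so Z = 0.
A = 0 and Z = 0 is ⁰₀γ — a gamma ray.

gamma ray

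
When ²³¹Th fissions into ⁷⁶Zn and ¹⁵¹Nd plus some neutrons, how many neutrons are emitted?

Conserve mass number: 231 = 76 + 151 + k, so k = 231 − 227 = 4.
Check atomic number: 90 = 30 + 60 + 0 = 90. ✓

4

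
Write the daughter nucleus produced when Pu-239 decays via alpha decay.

U-235

Alpha decay: mass number changes by -4, atomic number by -2.
A: 239 − 4 = 235; Z: 94 − 2 = 92.
Z = 92 is uranium, so the daughter is U-235.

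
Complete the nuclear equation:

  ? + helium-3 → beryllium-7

alpha particle

Conserve mass number: A + 3 = 7, so A = 4.
Conserve atomic number: Z + 2 = 4, so Z = 2.
A = 4 and Z = 2 is helium-4 — an alpha particle.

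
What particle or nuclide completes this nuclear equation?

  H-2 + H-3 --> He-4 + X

Conserve mass number: 2 + 3 = 4 + A, so A = 1.
Conserve atomic number: 1 + 1 = 2 + Z, so Z = 0.
A = 1 and Z = 0 is n — a neutron.

neutron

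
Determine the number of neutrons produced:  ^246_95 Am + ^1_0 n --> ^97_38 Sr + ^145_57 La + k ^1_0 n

5

Conserve mass number: 247 = 97 + 145 + k, so k = 247 − 242 = 5.
Check atomic number: 95 = 38 + 57 + 0 = 95. ✓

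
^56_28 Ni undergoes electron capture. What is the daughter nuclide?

Co-56

Electron capture: mass number changes by +0, atomic number by -1.
A: 56 = 56; Z: 28 − 1 = 27.
Z = 27 is cobalt, so the daughter is ^56_27 Co.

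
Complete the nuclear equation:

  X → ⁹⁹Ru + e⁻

Tc-99

Conserve mass number: A = 99 + 0, so A = 99.
Conserve atomic number: Z = 44 − 1, so Z = 43.
Z = 43 is technetium, so the species is ⁹⁹Tc.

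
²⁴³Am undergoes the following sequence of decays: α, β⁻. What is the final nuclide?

Start: (A, Z) = (243, 95).
After α: (239, 93).
After β⁻: (239, 94).
Z = 94 is plutonium.

Pu-239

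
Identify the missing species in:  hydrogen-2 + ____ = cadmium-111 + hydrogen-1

Cd-110

Conserve mass number: 2 + A = 111 + 1, so A = 110.
Conserve atomic number: 1 + Z = 48 + 1, so Z = 48.
Z = 48 is cadmium, so the species is cadmium-110.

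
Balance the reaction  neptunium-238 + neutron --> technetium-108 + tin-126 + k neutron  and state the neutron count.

5

Conserve mass number: 239 = 108 + 126 + k, so k = 239 − 234 = 5.
Check atomic number: 93 = 43 + 50 + 0 = 93. ✓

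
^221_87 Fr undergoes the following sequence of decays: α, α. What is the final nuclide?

Bi-213

Start: (A, Z) = (221, 87).
After α: (217, 85).
After α: (213, 83).
Z = 83 is bismuth.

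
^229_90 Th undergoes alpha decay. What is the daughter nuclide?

Ra-225

Alpha decay: mass number changes by -4, atomic number by -2.
A: 229 − 4 = 225; Z: 90 − 2 = 88.
Z = 88 is radium, so the daughter is ^225_88 Ra.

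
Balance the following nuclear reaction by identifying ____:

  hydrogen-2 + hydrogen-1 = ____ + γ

He-3

Conserve mass number: 2 + 1 = A + 0, so A = 3.
Conserve atomic number: 1 + 1 = Z + 0, so Z = 2.
Z = 2 is helium, so the species is helium-3.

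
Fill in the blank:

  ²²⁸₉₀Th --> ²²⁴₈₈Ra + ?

alpha particle

Conserve mass number: 228 = 224 + A, so A = 4.
Conserve atomic number: 90 = 88 + Z, so Z = 2.
A = 4 and Z = 2 is ⁴₂He — an alpha particle.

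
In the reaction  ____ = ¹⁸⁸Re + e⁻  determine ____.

W-188

Conserve mass number: A = 188 + 0, so A = 188.
Conserve atomic number: Z = 75 − 1, so Z = 74.
Z = 74 is tungsten, so the species is ¹⁸⁸W.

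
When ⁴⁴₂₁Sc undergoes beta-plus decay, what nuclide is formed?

Ca-44

Beta-plus decay: mass number changes by +0, atomic number by -1.
A: 44 = 44; Z: 21 − 1 = 20.
Z = 20 is calcium, so the daughter is ⁴⁴₂₀Ca.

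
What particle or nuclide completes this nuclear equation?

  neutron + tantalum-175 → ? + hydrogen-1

Hf-175

Conserve mass number: 1 + 175 = A + 1, so A = 175.
Conserve atomic number: 0 + 73 = Z + 1, so Z = 72.
Z = 72 is hafnium, so the species is hafnium-175.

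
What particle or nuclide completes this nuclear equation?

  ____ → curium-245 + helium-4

Cf-249

Conserve mass number: A = 245 + 4, so A = 249.
Conserve atomic number: Z = 96 + 2, so Z = 98.
Z = 98 is californium, so the species is californium-249.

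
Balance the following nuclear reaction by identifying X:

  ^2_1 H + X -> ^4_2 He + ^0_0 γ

deuteron

Conserve mass number: 2 + A = 4 + 0, so A = 2.
Conserve atomic number: 1 + Z = 2 + 0, so Z = 1.
A = 2 and Z = 1 is ^2_1 H — a deuteron.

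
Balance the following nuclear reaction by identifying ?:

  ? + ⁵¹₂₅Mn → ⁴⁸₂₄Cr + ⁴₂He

proton

Conserve mass number: A + 51 = 48 + 4, so A = 1.
Conserve atomic number: Z + 25 = 24 + 2, so Z = 1.
A = 1 and Z = 1 is ¹₁H — a proton.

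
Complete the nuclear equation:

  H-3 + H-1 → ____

Conserve mass number: 3 + 1 = A, so A = 4.
Conserve atomic number: 1 + 1 = Z, so Z = 2.
A = 4 and Z = 2 is He-4 — an alpha particle.

He-4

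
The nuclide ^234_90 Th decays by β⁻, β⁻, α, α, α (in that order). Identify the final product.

Start: (A, Z) = (234, 90).
After β⁻: (234, 91).
After β⁻: (234, 92).
After α: (230, 90).
After α: (226, 88).
After α: (222, 86).
Z = 86 is radon.

Rn-222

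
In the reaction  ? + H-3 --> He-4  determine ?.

Conserve mass number: A + 3 = 4, so A = 1.
Conserve atomic number: Z + 1 = 2, so Z = 1.
A = 1 and Z = 1 is H-1 — a proton.

proton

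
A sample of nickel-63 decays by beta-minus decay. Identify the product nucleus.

Cu-63

Beta-minus decay: mass number changes by +0, atomic number by +1.
A: 63 = 63; Z: 28 + 1 = 29.
Z = 29 is copper, so the daughter is copper-63.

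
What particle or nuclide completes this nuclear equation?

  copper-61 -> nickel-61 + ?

Conserve mass number: 61 = 61 + A, so A = 0.
Conserve atomic number: 29 = 28 + Z, so Z = 1.
A = 0 and Z = 1 is e⁺ — a positron.

positron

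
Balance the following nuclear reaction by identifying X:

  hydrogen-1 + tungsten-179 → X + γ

Re-180

Conserve mass number: 1 + 179 = A + 0, so A = 180.
Conserve atomic number: 1 + 74 = Z + 0, so Z = 75.
Z = 75 is rhenium, so the species is rhenium-180.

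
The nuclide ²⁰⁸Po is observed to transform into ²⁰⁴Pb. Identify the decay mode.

ΔA = 204 − 208 = -4; ΔZ = 82 − 84 = -2.
A drops by 4 and Z drops by 2 — the signature of alpha emission.

alpha decay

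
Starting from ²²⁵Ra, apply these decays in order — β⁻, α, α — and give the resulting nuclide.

At-217

Start: (A, Z) = (225, 88).
After β⁻: (225, 89).
After α: (221, 87).
After α: (217, 85).
Z = 85 is astatine.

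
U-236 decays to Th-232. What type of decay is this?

ΔA = 232 − 236 = -4; ΔZ = 90 − 92 = -2.
A drops by 4 and Z drops by 2 — the signature of alpha emission.

alpha decay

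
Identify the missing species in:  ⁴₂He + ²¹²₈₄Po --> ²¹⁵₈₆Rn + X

Conserve mass number: 4 + 212 = 215 + A, so A = 1.
Conserve atomic number: 2 + 84 = 86 + Z, so Z = 0.
A = 1 and Z = 0 is ¹₀n — a neutron.

neutron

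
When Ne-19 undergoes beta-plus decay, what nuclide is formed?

Beta-plus decay: mass number changes by +0, atomic number by -1.
A: 19 = 19; Z: 10 − 1 = 9.
Z = 9 is fluorine, so the daughter is F-19.

F-19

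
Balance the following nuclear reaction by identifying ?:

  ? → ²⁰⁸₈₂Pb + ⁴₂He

Po-212

Conserve mass number: A = 208 + 4, so A = 212.
Conserve atomic number: Z = 82 + 2, so Z = 84.
Z = 84 is polonium, so the species is ²¹²₈₄Po.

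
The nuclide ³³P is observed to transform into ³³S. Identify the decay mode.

ΔA = 33 − 33 = 0; ΔZ = 16 − 15 = +1.
A is unchanged and Z rises by 1 — a neutron has become a proton (β⁻ decay).

beta-minus decay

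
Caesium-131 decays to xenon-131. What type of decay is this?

beta-plus decay or electron capture

ΔA = 131 − 131 = 0; ΔZ = 54 − 55 = -1.
A is unchanged and Z drops by 1 — a proton has become a neutron (β⁺ emission or electron capture).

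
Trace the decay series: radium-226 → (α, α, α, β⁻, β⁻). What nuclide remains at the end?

Po-214

Start: (A, Z) = (226, 88).
After α: (222, 86).
After α: (218, 84).
After α: (214, 82).
After β⁻: (214, 83).
After β⁻: (214, 84).
Z = 84 is polonium.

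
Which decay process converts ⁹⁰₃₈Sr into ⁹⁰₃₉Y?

beta-minus decay

ΔA = 90 − 90 = 0; ΔZ = 39 − 38 = +1.
A is unchanged and Z rises by 1 — a neutron has become a proton (β⁻ decay).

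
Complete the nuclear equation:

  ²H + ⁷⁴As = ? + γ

Conserve mass number: 2 + 74 = A + 0, so A = 76.
Conserve atomic number: 1 + 33 = Z + 0, so Z = 34.
Z = 34 is selenium, so the species is ⁷⁶Se.

Se-76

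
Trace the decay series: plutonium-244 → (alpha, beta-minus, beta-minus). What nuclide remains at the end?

Pu-240

Start: (A, Z) = (244, 94).
After α: (240, 92).
After β⁻: (240, 93).
After β⁻: (240, 94).
Z = 94 is plutonium.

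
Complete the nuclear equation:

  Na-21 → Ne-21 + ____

positron

Conserve mass number: 21 = 21 + A, so A = 0.
Conserve atomic number: 11 = 10 + Z, so Z = 1.
A = 0 and Z = 1 is e⁺ — a positron.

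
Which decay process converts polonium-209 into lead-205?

ΔA = 205 − 209 = -4; ΔZ = 82 − 84 = -2.
A drops by 4 and Z drops by 2 — the signature of alpha emission.

alpha decay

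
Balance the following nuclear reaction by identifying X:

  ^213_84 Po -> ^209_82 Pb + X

Conserve mass number: 213 = 209 + A, so A = 4.
Conserve atomic number: 84 = 82 + Z, so Z = 2.
A = 4 and Z = 2 is ^4_2 He — an alpha particle.

alpha particle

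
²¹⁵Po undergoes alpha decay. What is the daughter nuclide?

Alpha decay: mass number changes by -4, atomic number by -2.
A: 215 − 4 = 211; Z: 84 − 2 = 82.
Z = 82 is lead, so the daughter is ²¹¹Pb.

Pb-211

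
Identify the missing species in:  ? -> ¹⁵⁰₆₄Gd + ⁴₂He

Conserve mass number: A = 150 + 4, so A = 154.
Conserve atomic number: Z = 64 + 2, so Z = 66.
Z = 66 is dysprosium, so the species is ¹⁵⁴₆₆Dy.

Dy-154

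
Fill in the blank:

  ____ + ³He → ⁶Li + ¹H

Conserve mass number: A + 3 = 6 + 1, so A = 4.
Conserve atomic number: Z + 2 = 3 + 1, so Z = 2.
A = 4 and Z = 2 is ⁴He — an alpha particle.

alpha particle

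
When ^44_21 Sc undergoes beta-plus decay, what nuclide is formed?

Beta-plus decay: mass number changes by +0, atomic number by -1.
A: 44 = 44; Z: 21 − 1 = 20.
Z = 20 is calcium, so the daughter is ^44_20 Ca.

Ca-44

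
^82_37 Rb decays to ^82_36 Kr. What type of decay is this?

ΔA = 82 − 82 = 0; ΔZ = 36 − 37 = -1.
A is unchanged and Z drops by 1 — a proton has become a neutron (β⁺ emission or electron capture).

beta-plus decay or electron capture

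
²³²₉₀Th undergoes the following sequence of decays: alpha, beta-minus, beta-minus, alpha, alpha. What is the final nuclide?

Rn-220

Start: (A, Z) = (232, 90).
After α: (228, 88).
After β⁻: (228, 89).
After β⁻: (228, 90).
After α: (224, 88).
After α: (220, 86).
Z = 86 is radon.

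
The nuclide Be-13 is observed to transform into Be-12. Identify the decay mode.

ΔA = 12 − 13 = -1; ΔZ = 4 − 4 = +0.
A drops by 1 with Z unchanged — a neutron was emitted.

neutron emission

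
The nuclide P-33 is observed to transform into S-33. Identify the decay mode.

ΔA = 33 − 33 = 0; ΔZ = 16 − 15 = +1.
A is unchanged and Z rises by 1 — a neutron has become a proton (β⁻ decay).

beta-minus decay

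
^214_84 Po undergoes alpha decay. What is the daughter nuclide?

Alpha decay: mass number changes by -4, atomic number by -2.
A: 214 − 4 = 210; Z: 84 − 2 = 82.
Z = 82 is lead, so the daughter is ^210_82 Pb.

Pb-210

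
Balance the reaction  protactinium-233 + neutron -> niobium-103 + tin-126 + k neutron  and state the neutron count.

Conserve mass number: 234 = 103 + 126 + k, so k = 234 − 229 = 5.
Check atomic number: 91 = 41 + 50 + 0 = 91. ✓

5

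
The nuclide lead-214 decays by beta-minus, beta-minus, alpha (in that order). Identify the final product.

Pb-210

Start: (A, Z) = (214, 82).
After β⁻: (214, 83).
After β⁻: (214, 84).
After α: (210, 82).
Z = 82 is lead.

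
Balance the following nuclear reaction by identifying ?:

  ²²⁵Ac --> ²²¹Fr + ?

Conserve mass number: 225 = 221 + A, so A = 4.
Conserve atomic number: 89 = 87 + Z, so Z = 2.
A = 4 and Z = 2 is ⁴He — an alpha particle.

alpha particle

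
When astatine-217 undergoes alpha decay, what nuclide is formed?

Bi-213

Alpha decay: mass number changes by -4, atomic number by -2.
A: 217 − 4 = 213; Z: 85 − 2 = 83.
Z = 83 is bismuth, so the daughter is bismuth-213.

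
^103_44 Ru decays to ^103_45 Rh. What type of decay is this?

beta-minus decay

ΔA = 103 − 103 = 0; ΔZ = 45 − 44 = +1.
A is unchanged and Z rises by 1 — a neutron has become a proton (β⁻ decay).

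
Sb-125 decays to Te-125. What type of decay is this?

beta-minus decay

ΔA = 125 − 125 = 0; ΔZ = 52 − 51 = +1.
A is unchanged and Z rises by 1 — a neutron has become a proton (β⁻ decay).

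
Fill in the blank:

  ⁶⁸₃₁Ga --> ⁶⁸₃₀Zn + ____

Conserve mass number: 68 = 68 + A, so A = 0.
Conserve atomic number: 31 = 30 + Z, so Z = 1.
A = 0 and Z = 1 is ⁰₁e — a positron.

positron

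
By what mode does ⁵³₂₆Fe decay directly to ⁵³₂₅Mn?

beta-plus decay or electron capture

ΔA = 53 − 53 = 0; ΔZ = 25 − 26 = -1.
A is unchanged and Z drops by 1 — a proton has become a neutron (β⁺ emission or electron capture).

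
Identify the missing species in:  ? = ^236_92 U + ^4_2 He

Pu-240

Conserve mass number: A = 236 + 4, so A = 240.
Conserve atomic number: Z = 92 + 2, so Z = 94.
Z = 94 is plutonium, so the species is ^240_94 Pu.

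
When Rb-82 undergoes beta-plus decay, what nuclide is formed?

Kr-82

Beta-plus decay: mass number changes by +0, atomic number by -1.
A: 82 = 82; Z: 37 − 1 = 36.
Z = 36 is krypton, so the daughter is Kr-82.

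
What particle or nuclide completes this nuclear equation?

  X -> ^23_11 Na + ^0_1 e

Mg-23

Conserve mass number: A = 23 + 0, so A = 23.
Conserve atomic number: Z = 11 + 1, so Z = 12.
Z = 12 is magnesium, so the species is ^23_12 Mg.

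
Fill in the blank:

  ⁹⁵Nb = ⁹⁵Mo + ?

beta-minus particle

Conserve mass number: 95 = 95 + A, so A = 0.
Conserve atomic number: 41 = 42 + Z, so Z = -1.
A = 0 and Z = -1 is e⁻ — a beta-minus particle.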